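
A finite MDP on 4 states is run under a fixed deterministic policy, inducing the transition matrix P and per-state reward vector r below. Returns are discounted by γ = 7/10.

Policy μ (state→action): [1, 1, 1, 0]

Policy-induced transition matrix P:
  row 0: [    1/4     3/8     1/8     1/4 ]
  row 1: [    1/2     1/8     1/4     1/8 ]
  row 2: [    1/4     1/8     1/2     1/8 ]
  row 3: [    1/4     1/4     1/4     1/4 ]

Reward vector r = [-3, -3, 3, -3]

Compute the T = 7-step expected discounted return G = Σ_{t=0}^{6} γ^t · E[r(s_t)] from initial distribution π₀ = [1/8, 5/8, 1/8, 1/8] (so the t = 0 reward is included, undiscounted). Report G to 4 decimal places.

G = -5.0657

t=0: π = [0.1250, 0.6250, 0.1250, 0.1250], E[r] = -2.2500, γ^t·E[r] = -2.250000, running G = -2.250000
t=1: π = [0.4063, 0.1719, 0.2656, 0.1563], E[r] = -1.4063, γ^t·E[r] = -0.984375, running G = -3.234375
t=2: π = [0.2930, 0.2461, 0.2656, 0.1953], E[r] = -1.4063, γ^t·E[r] = -0.689063, running G = -3.923438
t=3: π = [0.3115, 0.2227, 0.2798, 0.1860], E[r] = -1.3213, γ^t·E[r] = -0.453202, running G = -4.376640
t=4: π = [0.3057, 0.2261, 0.2810, 0.1872], E[r] = -1.3140, γ^t·E[r] = -0.315483, running G = -4.692123
t=5: π = [0.3065, 0.2248, 0.2820, 0.1866], E[r] = -1.3077, γ^t·E[r] = -0.219792, running G = -4.911914
t=6: π = [0.3062, 0.2250, 0.2822, 0.1866], E[r] = -1.3068, γ^t·E[r] = -0.153748, running G = -5.065662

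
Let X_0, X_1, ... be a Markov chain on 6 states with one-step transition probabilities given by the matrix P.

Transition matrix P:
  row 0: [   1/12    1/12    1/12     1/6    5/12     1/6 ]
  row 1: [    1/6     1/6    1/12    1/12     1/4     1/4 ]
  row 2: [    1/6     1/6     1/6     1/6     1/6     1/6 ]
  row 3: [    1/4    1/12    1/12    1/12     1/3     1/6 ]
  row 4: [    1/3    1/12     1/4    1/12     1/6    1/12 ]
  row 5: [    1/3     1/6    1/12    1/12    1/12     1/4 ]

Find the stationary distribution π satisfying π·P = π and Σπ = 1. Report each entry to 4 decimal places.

π = [0.2254, 0.1186, 0.1341, 0.1133, 0.2375, 0.1710]

Balance equations π_j = Σ_i π_i·P[i][j]:
  π_0 = 1/12·π_0 + 1/6·π_1 + 1/6·π_2 + 1/4·π_3 + 1/3·π_4 + 1/3·π_5
  π_1 = 1/12·π_0 + 1/6·π_1 + 1/6·π_2 + 1/12·π_3 + 1/12·π_4 + 1/6·π_5
  π_2 = 1/12·π_0 + 1/12·π_1 + 1/6·π_2 + 1/12·π_3 + 1/4·π_4 + 1/12·π_5
  π_3 = 1/6·π_0 + 1/12·π_1 + 1/6·π_2 + 1/12·π_3 + 1/12·π_4 + 1/12·π_5
  π_4 = 5/12·π_0 + 1/4·π_1 + 1/6·π_2 + 1/3·π_3 + 1/6·π_4 + 1/12·π_5
  normalize: π_0 + π_1 + π_2 + π_3 + π_4 + π_5 = 1
Solving the linear system gives exactly π = [29264/129823, 15403/129823, 17409/129823, 14708/129823, 30838/129823, 22201/129823].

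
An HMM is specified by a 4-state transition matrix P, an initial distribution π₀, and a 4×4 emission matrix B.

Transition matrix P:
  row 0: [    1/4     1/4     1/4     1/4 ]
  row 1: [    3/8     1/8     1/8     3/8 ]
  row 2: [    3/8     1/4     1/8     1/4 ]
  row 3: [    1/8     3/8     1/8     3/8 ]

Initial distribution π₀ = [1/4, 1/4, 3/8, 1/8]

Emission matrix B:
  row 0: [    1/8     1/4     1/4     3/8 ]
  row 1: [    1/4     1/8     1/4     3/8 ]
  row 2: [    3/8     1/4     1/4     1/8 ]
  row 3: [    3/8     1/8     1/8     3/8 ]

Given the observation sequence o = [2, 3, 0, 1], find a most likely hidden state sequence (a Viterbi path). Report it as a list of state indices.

path = [2, 0, 2, 0]

t=0: δ = [6.250e-02, 6.250e-02, 9.375e-02, 1.562e-02]  (obs o_0=2)
t=1: δ = [1.318e-02, 8.789e-03, 1.953e-03, 8.789e-03]  ψ = [2, 2, 0, 1]  (obs o_1=3)
t=2: δ = [4.120e-04, 8.240e-04, 1.236e-03, 1.236e-03]  ψ = [0, 0, 0, 0]  (obs o_2=0)
t=3: δ = [1.159e-04, 5.794e-05, 3.862e-05, 5.794e-05]  ψ = [2, 3, 2, 3]  (obs o_3=1)
backtrack: best end state = 0; path = [2, 0, 2, 0]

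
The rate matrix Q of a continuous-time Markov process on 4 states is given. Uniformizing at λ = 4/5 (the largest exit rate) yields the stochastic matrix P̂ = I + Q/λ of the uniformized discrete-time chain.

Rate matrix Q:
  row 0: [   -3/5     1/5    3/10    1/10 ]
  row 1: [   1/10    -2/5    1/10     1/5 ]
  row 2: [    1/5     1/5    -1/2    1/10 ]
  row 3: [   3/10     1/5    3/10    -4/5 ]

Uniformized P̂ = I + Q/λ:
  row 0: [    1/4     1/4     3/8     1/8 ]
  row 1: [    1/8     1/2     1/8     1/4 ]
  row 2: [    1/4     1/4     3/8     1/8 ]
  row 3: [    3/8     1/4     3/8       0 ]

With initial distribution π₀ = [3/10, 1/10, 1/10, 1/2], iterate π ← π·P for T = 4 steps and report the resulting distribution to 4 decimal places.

π = [0.2271, 0.3324, 0.2926, 0.1479]

t=0: π = [0.3000, 0.1000, 0.1000, 0.5000]
t=1: π = [0.3000, 0.2750, 0.3500, 0.0750]
t=2: π = [0.2250, 0.3188, 0.3063, 0.1500]
t=3: π = [0.2289, 0.3297, 0.2953, 0.1461]
t=4: π = [0.2271, 0.3324, 0.2926, 0.1479]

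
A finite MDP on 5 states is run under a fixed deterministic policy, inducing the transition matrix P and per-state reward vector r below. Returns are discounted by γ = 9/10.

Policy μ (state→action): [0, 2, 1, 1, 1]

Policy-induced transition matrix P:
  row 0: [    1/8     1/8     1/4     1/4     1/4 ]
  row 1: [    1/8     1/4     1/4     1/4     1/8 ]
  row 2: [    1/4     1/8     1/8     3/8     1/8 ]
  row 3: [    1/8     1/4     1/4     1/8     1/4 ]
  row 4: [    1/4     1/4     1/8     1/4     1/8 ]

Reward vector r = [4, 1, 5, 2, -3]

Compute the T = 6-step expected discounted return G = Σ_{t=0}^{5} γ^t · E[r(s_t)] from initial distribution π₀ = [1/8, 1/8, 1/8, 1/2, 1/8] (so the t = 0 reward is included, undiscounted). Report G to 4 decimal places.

t=0: π = [0.1250, 0.1250, 0.1250, 0.5000, 0.1250], E[r] = 1.8750, γ^t·E[r] = 1.875000, running G = 1.875000
t=1: π = [0.1563, 0.2188, 0.2188, 0.2031, 0.2031], E[r] = 1.7344, γ^t·E[r] = 1.560938, running G = 3.435938
t=2: π = [0.1777, 0.2031, 0.1973, 0.2520, 0.1699], E[r] = 1.8945, γ^t·E[r] = 1.534570, running G = 4.970508
t=3: π = [0.1709, 0.2031, 0.2041, 0.2432, 0.1787], E[r] = 1.8574, γ^t·E[r] = 1.354061, running G = 6.324568
t=4: π = [0.1729, 0.2031, 0.2021, 0.2451, 0.1768], E[r] = 1.8652, γ^t·E[r] = 1.223780, running G = 7.548349
t=5: π = [0.1724, 0.2031, 0.2026, 0.2446, 0.1772], E[r] = 1.8633, γ^t·E[r] = 1.100249, running G = 8.648598

G = 8.6486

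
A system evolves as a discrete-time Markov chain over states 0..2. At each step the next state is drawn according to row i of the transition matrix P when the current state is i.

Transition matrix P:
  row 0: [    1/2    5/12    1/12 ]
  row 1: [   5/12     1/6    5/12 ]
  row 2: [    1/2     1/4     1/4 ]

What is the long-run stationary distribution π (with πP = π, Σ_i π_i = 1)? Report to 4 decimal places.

π = [0.4747, 0.3038, 0.2215]

Balance equations π_j = Σ_i π_i·P[i][j]:
  π_0 = 1/2·π_0 + 5/12·π_1 + 1/2·π_2
  π_1 = 5/12·π_0 + 1/6·π_1 + 1/4·π_2
  normalize: π_0 + π_1 + π_2 = 1
Solving the linear system gives exactly π = [75/158, 24/79, 35/158].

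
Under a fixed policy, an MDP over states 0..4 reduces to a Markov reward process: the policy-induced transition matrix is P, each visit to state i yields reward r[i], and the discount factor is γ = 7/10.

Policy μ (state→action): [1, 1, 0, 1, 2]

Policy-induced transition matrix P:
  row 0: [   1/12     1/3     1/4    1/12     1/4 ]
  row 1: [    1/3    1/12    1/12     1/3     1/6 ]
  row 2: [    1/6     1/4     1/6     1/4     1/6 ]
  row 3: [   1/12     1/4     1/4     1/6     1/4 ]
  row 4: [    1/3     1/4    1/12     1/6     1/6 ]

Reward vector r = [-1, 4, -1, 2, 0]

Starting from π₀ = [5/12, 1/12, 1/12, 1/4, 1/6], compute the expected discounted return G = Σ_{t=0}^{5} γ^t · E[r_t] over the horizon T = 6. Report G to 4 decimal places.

t=0: π = [0.4167, 0.0833, 0.0833, 0.2500, 0.1667], E[r] = 0.3333, γ^t·E[r] = 0.333333, running G = 0.333333
t=1: π = [0.1528, 0.2708, 0.2014, 0.1528, 0.2222], E[r] = 1.0347, γ^t·E[r] = 0.724306, running G = 1.057639
t=2: π = [0.2234, 0.2176, 0.1510, 0.2159, 0.1921], E[r] = 0.9277, γ^t·E[r] = 0.454554, running G = 1.512193
t=3: π = [0.1984, 0.2323, 0.1691, 0.1969, 0.2033], E[r] = 0.9557, γ^t·E[r] = 0.327815, running G = 1.840008
t=4: π = [0.2063, 0.2278, 0.1633, 0.2030, 0.1996], E[r] = 0.9475, γ^t·E[r] = 0.227493, running G = 2.067502
t=5: π = [0.2038, 0.2292, 0.1652, 0.2010, 0.2008], E[r] = 0.9501, γ^t·E[r] = 0.159676, running G = 2.227177

G = 2.2272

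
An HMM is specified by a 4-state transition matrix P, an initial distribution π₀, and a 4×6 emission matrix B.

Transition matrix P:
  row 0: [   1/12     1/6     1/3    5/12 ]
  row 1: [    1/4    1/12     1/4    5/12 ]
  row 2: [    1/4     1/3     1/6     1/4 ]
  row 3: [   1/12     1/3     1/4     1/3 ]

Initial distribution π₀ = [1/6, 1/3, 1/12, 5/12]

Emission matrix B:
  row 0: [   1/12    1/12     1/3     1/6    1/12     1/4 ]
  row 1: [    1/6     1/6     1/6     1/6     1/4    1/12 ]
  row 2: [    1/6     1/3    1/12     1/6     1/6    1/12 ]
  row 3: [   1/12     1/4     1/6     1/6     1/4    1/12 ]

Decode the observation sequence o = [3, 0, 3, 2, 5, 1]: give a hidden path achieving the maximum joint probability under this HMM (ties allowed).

path = [3, 1, 3, 1, 0, 2]

t=0: δ = [2.778e-02, 5.556e-02, 1.389e-02, 6.944e-02]  (obs o_0=3)
t=1: δ = [1.157e-03, 3.858e-03, 2.894e-03, 1.929e-03]  ψ = [1, 3, 3, 1]  (obs o_1=0)
t=2: δ = [1.608e-04, 1.608e-04, 1.608e-04, 2.679e-04]  ψ = [1, 2, 1, 1]  (obs o_2=3)
t=3: δ = [1.340e-05, 1.488e-05, 5.582e-06, 1.488e-05]  ψ = [1, 3, 3, 3]  (obs o_3=2)
t=4: δ = [9.303e-07, 4.135e-07, 3.721e-07, 5.168e-07]  ψ = [1, 3, 0, 1]  (obs o_4=5)
t=5: δ = [8.614e-09, 2.871e-08, 1.034e-07, 9.690e-08]  ψ = [1, 3, 0, 0]  (obs o_5=1)
backtrack: best end state = 2; path = [3, 1, 3, 1, 0, 2]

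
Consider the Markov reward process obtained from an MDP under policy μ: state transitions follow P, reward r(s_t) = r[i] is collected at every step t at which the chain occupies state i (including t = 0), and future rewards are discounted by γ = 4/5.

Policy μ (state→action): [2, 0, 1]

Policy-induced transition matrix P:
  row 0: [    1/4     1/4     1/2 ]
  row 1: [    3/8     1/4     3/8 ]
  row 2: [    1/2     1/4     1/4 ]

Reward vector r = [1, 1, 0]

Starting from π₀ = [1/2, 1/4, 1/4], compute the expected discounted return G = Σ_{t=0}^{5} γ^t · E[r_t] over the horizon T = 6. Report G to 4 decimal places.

G = 2.4100

t=0: π = [0.5000, 0.2500, 0.2500], E[r] = 0.7500, γ^t·E[r] = 0.750000, running G = 0.750000
t=1: π = [0.3438, 0.2500, 0.4063], E[r] = 0.5938, γ^t·E[r] = 0.475000, running G = 1.225000
t=2: π = [0.3828, 0.2500, 0.3672], E[r] = 0.6328, γ^t·E[r] = 0.405000, running G = 1.630000
t=3: π = [0.3730, 0.2500, 0.3770], E[r] = 0.6230, γ^t·E[r] = 0.319000, running G = 1.949000
t=4: π = [0.3755, 0.2500, 0.3745], E[r] = 0.6255, γ^t·E[r] = 0.256200, running G = 2.205200
t=5: π = [0.3749, 0.2500, 0.3751], E[r] = 0.6249, γ^t·E[r] = 0.204760, running G = 2.409960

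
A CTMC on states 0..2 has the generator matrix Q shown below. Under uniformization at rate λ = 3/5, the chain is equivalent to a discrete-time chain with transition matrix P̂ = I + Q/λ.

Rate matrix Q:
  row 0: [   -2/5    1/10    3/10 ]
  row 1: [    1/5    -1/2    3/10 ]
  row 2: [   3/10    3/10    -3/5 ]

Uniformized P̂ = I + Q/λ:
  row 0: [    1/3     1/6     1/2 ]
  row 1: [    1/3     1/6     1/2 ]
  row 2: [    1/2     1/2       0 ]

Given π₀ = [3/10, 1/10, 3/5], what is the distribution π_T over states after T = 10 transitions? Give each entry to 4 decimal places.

t=0: π = [0.3000, 0.1000, 0.6000]
t=1: π = [0.4333, 0.3667, 0.2000]
t=2: π = [0.3667, 0.2333, 0.4000]
t=3: π = [0.4000, 0.3000, 0.3000]
t=4: π = [0.3833, 0.2667, 0.3500]
t=5: π = [0.3917, 0.2833, 0.3250]
t=6: π = [0.3875, 0.2750, 0.3375]
t=7: π = [0.3896, 0.2792, 0.3313]
t=8: π = [0.3885, 0.2771, 0.3344]
t=9: π = [0.3891, 0.2781, 0.3328]
t=10: π = [0.3888, 0.2776, 0.3336]

π = [0.3888, 0.2776, 0.3336]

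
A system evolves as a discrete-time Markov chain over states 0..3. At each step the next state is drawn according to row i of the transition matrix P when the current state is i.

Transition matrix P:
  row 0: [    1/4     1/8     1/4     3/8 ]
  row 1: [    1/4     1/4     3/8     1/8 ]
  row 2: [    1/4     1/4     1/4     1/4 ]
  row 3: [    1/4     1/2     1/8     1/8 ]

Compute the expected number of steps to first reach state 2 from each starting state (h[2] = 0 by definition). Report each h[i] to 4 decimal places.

First-step conditioning: h[2] = 0; for i ≠ 2, h[i] = 1 + Σ_k P[i][k]·h[k].
  h[0] = 1 + 1/4·h[0] + 1/8·h[1] + 3/8·h[3]
  h[1] = 1 + 1/4·h[0] + 1/4·h[1] + 1/8·h[3]
  h[3] = 1 + 1/4·h[0] + 1/2·h[1] + 1/8·h[3]
Solving the 3×3 linear system over states ≠ 2 gives exactly h = [4, 64/19, 0, 80/19] (h[2] = 0 is the target).

h = [4.0000, 3.3684, 0.0000, 4.2105]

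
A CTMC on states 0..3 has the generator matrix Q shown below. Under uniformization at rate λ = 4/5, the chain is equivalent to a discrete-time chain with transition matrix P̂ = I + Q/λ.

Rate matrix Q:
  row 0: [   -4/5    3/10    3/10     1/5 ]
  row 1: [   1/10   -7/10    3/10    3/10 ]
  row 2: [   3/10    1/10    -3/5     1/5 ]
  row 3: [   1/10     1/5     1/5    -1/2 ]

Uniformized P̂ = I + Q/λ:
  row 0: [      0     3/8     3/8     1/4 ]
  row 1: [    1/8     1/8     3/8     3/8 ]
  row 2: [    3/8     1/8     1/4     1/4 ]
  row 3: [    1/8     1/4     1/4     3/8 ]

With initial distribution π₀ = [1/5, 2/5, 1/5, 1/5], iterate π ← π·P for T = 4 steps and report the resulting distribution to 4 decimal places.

π = [0.1778, 0.2081, 0.2983, 0.3158]

t=0: π = [0.2000, 0.4000, 0.2000, 0.2000]
t=1: π = [0.1500, 0.2000, 0.3250, 0.3250]
t=2: π = [0.1875, 0.2031, 0.2938, 0.3156]
t=3: π = [0.1750, 0.2113, 0.2988, 0.3148]
t=4: π = [0.1778, 0.2081, 0.2983, 0.3158]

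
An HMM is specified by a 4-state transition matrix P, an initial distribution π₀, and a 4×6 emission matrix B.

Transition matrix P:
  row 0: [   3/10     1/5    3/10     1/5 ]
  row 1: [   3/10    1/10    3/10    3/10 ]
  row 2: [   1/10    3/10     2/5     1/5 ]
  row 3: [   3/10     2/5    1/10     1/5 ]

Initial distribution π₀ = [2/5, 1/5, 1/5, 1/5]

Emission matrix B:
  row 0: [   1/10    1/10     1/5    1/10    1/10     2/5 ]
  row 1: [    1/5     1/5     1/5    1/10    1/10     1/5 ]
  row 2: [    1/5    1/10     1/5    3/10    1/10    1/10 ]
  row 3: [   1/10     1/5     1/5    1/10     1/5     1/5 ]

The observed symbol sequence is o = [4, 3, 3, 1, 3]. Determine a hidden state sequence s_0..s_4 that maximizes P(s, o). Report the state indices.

path = [0, 2, 2, 1, 2]

t=0: δ = [4.000e-02, 2.000e-02, 2.000e-02, 4.000e-02]  (obs o_0=4)
t=1: δ = [1.200e-03, 1.600e-03, 3.600e-03, 8.000e-04]  ψ = [0, 3, 0, 0]  (obs o_1=3)
t=2: δ = [4.800e-05, 1.080e-04, 4.320e-04, 7.200e-05]  ψ = [1, 2, 2, 2]  (obs o_2=3)
t=3: δ = [4.320e-06, 2.592e-05, 1.728e-05, 1.728e-05]  ψ = [2, 2, 2, 2]  (obs o_3=1)
t=4: δ = [7.776e-07, 6.912e-07, 2.333e-06, 7.776e-07]  ψ = [1, 3, 1, 1]  (obs o_4=3)
backtrack: best end state = 2; path = [0, 2, 2, 1, 2]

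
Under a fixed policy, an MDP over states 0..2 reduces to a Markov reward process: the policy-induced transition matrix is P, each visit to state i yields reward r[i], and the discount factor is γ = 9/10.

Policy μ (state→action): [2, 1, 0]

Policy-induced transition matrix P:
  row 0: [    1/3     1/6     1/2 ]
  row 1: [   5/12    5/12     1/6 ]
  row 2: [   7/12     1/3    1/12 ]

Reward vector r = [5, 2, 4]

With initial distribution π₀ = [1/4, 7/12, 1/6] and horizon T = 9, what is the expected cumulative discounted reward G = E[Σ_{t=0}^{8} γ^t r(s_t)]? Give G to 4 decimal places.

G = 22.7344

t=0: π = [0.2500, 0.5833, 0.1667], E[r] = 3.0833, γ^t·E[r] = 3.083333, running G = 3.083333
t=1: π = [0.4236, 0.3403, 0.2361], E[r] = 3.7431, γ^t·E[r] = 3.368750, running G = 6.452083
t=2: π = [0.4207, 0.2911, 0.2882], E[r] = 3.8385, γ^t·E[r] = 3.109219, running G = 9.561302
t=3: π = [0.4296, 0.2875, 0.2829], E[r] = 3.8547, γ^t·E[r] = 2.810074, running G = 12.371376
t=4: π = [0.4280, 0.2857, 0.2863], E[r] = 3.8566, γ^t·E[r] = 2.530346, running G = 14.901722
t=5: π = [0.4287, 0.2858, 0.2855], E[r] = 3.8571, γ^t·E[r] = 2.277583, running G = 17.179305
t=6: π = [0.4285, 0.2857, 0.2858], E[r] = 3.8571, γ^t·E[r] = 2.049834, running G = 19.229139
t=7: π = [0.4286, 0.2857, 0.2857], E[r] = 3.8571, γ^t·E[r] = 1.844860, running G = 21.073999
t=8: π = [0.4286, 0.2857, 0.2857], E[r] = 3.8571, γ^t·E[r] = 1.660373, running G = 22.734372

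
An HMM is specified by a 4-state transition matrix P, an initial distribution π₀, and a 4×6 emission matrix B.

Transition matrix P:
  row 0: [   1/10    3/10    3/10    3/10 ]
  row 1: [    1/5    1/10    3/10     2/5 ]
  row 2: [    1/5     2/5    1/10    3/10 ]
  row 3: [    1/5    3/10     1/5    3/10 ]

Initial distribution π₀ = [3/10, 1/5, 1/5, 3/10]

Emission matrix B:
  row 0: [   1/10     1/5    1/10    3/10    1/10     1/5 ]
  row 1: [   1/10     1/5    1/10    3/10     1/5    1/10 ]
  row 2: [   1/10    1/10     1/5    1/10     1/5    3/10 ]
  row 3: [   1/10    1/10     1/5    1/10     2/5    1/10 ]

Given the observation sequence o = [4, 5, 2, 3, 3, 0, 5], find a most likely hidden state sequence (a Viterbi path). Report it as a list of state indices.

t=0: δ = [3.000e-02, 4.000e-02, 4.000e-02, 1.200e-01]  (obs o_0=4)
t=1: δ = [4.800e-03, 3.600e-03, 7.200e-03, 3.600e-03]  ψ = [3, 3, 3, 3]  (obs o_1=5)
t=2: δ = [1.440e-04, 2.880e-04, 2.880e-04, 4.320e-04]  ψ = [2, 2, 0, 2]  (obs o_2=2)
t=3: δ = [2.592e-05, 3.888e-05, 8.640e-06, 1.296e-05]  ψ = [3, 3, 1, 3]  (obs o_3=3)
t=4: δ = [2.333e-06, 2.333e-06, 1.166e-06, 1.555e-06]  ψ = [1, 0, 1, 1]  (obs o_4=3)
t=5: δ = [4.666e-08, 6.998e-08, 6.998e-08, 9.331e-08]  ψ = [1, 0, 0, 1]  (obs o_5=0)
t=6: δ = [3.732e-09, 2.799e-09, 6.299e-09, 2.799e-09]  ψ = [3, 2, 1, 1]  (obs o_6=5)
backtrack: best end state = 2; path = [3, 2, 3, 1, 0, 1, 2]

path = [3, 2, 3, 1, 0, 1, 2]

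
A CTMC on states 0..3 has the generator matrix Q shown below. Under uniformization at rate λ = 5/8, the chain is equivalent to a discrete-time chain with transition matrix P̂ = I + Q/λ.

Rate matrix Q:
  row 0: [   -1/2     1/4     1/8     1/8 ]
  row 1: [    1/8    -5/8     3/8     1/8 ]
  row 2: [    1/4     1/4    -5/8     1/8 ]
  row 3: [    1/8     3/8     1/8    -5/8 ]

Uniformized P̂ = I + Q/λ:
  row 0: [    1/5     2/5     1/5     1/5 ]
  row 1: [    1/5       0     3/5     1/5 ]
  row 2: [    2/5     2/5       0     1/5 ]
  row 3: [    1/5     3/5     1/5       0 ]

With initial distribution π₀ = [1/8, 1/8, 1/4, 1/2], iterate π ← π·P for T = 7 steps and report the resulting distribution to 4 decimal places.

t=0: π = [0.1250, 0.1250, 0.2500, 0.5000]
t=1: π = [0.2500, 0.4500, 0.2000, 0.1000]
t=2: π = [0.2400, 0.2400, 0.3400, 0.1800]
t=3: π = [0.2680, 0.3400, 0.2280, 0.1640]
t=4: π = [0.2456, 0.2968, 0.2904, 0.1672]
t=5: π = [0.2581, 0.3147, 0.2606, 0.1666]
t=6: π = [0.2521, 0.3074, 0.2738, 0.1667]
t=7: π = [0.2548, 0.3104, 0.2682, 0.1667]

π = [0.2548, 0.3104, 0.2682, 0.1667]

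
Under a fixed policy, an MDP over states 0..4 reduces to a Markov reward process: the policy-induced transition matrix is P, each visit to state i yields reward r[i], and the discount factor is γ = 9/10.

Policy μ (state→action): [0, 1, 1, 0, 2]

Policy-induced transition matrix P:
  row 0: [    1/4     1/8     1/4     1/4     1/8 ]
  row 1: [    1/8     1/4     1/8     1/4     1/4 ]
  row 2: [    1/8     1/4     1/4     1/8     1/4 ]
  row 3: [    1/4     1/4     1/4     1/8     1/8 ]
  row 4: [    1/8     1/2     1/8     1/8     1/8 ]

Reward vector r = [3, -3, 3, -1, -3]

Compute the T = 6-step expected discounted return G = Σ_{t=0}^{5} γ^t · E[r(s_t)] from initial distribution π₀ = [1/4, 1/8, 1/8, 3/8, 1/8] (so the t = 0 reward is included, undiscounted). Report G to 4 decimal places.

G = -1.3680

t=0: π = [0.2500, 0.1250, 0.1250, 0.3750, 0.1250], E[r] = 0.0000, γ^t·E[r] = 0.000000, running G = 0.000000
t=1: π = [0.2031, 0.2500, 0.2188, 0.1719, 0.1563], E[r] = -0.1250, γ^t·E[r] = -0.112500, running G = -0.112500
t=2: π = [0.1719, 0.2637, 0.1992, 0.1816, 0.1836], E[r] = -0.4102, γ^t·E[r] = -0.332227, running G = -0.444727
t=3: π = [0.1692, 0.2744, 0.1941, 0.1794, 0.1829], E[r] = -0.4614, γ^t·E[r] = -0.336379, running G = -0.781106
t=4: π = [0.1686, 0.2746, 0.1928, 0.1805, 0.1836], E[r] = -0.4706, γ^t·E[r] = -0.308748, running G = -1.089854
t=5: π = [0.1686, 0.2748, 0.1927, 0.1804, 0.1834], E[r] = -0.4710, γ^t·E[r] = -0.278144, running G = -1.367998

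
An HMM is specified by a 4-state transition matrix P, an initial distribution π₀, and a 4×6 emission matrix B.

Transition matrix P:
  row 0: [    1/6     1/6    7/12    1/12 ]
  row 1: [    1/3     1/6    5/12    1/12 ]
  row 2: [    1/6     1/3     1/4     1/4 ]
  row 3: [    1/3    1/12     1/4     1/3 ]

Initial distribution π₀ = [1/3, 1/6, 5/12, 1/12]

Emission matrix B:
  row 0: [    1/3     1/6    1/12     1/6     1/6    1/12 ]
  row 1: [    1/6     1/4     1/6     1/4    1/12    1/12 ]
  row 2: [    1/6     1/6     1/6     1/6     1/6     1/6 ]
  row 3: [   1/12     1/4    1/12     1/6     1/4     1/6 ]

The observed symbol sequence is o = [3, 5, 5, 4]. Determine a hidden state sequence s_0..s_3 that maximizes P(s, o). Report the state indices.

path = [0, 2, 3, 3]

t=0: δ = [5.556e-02, 4.167e-02, 6.944e-02, 1.389e-02]  (obs o_0=3)
t=1: δ = [1.157e-03, 1.929e-03, 5.401e-03, 2.894e-03]  ψ = [1, 2, 0, 2]  (obs o_1=5)
t=2: δ = [8.038e-05, 1.500e-04, 2.251e-04, 2.251e-04]  ψ = [3, 2, 2, 2]  (obs o_2=5)
t=3: δ = [1.250e-05, 6.251e-06, 1.042e-05, 1.875e-05]  ψ = [3, 2, 1, 3]  (obs o_3=4)
backtrack: best end state = 3; path = [0, 2, 3, 3]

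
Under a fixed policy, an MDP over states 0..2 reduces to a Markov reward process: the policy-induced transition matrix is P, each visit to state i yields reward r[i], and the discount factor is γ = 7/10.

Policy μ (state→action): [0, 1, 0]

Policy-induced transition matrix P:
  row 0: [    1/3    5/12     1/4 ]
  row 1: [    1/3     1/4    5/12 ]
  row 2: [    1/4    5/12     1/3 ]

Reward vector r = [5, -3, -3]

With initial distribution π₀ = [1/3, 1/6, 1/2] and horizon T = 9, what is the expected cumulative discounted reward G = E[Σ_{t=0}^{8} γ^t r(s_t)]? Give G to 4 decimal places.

t=0: π = [0.3333, 0.1667, 0.5000], E[r] = -0.3333, γ^t·E[r] = -0.333333, running G = -0.333333
t=1: π = [0.2917, 0.3889, 0.3194], E[r] = -0.6667, γ^t·E[r] = -0.466667, running G = -0.800000
t=2: π = [0.3067, 0.3519, 0.3414], E[r] = -0.5463, γ^t·E[r] = -0.267685, running G = -1.067685
t=3: π = [0.3049, 0.3580, 0.3371], E[r] = -0.5610, γ^t·E[r] = -0.192408, running G = -1.260093
t=4: π = [0.3052, 0.3570, 0.3378], E[r] = -0.5581, γ^t·E[r] = -0.133991, running G = -1.394084
t=5: π = [0.3052, 0.3572, 0.3376], E[r] = -0.5585, γ^t·E[r] = -0.093868, running G = -1.487953
t=6: π = [0.3052, 0.3571, 0.3377], E[r] = -0.5584, γ^t·E[r] = -0.065699, running G = -1.553652
t=7: π = [0.3052, 0.3571, 0.3377], E[r] = -0.5584, γ^t·E[r] = -0.045990, running G = -1.599642
t=8: π = [0.3052, 0.3571, 0.3377], E[r] = -0.5584, γ^t·E[r] = -0.032193, running G = -1.631835

G = -1.6318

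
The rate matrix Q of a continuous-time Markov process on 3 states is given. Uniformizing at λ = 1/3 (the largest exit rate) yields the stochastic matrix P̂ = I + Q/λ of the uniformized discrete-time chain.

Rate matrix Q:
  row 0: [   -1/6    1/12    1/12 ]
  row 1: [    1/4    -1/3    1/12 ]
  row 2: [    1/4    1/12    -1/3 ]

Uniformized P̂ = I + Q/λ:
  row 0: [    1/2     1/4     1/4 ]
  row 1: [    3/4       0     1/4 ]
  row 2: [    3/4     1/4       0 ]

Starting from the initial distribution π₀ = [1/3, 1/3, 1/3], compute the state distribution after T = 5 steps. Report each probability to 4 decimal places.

π = [0.6003, 0.1999, 0.1999]

t=0: π = [0.3333, 0.3333, 0.3333]
t=1: π = [0.6667, 0.1667, 0.1667]
t=2: π = [0.5833, 0.2083, 0.2083]
t=3: π = [0.6042, 0.1979, 0.1979]
t=4: π = [0.5990, 0.2005, 0.2005]
t=5: π = [0.6003, 0.1999, 0.1999]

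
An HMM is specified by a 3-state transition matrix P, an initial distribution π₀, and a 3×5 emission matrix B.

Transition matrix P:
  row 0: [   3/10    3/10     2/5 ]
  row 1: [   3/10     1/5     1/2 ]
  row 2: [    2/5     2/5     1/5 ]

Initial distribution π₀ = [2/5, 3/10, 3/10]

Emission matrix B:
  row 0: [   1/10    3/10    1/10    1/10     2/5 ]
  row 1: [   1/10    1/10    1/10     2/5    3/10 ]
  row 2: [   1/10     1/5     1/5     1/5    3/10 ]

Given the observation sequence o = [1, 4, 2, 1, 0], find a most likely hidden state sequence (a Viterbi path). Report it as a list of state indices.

t=0: δ = [1.200e-01, 3.000e-02, 6.000e-02]  (obs o_0=1)
t=1: δ = [1.440e-02, 1.080e-02, 1.440e-02]  ψ = [0, 0, 0]  (obs o_1=4)
t=2: δ = [5.760e-04, 5.760e-04, 1.152e-03]  ψ = [2, 2, 0]  (obs o_2=2)
t=3: δ = [1.382e-04, 4.608e-05, 5.760e-05]  ψ = [2, 2, 1]  (obs o_3=1)
t=4: δ = [4.147e-06, 4.147e-06, 5.530e-06]  ψ = [0, 0, 0]  (obs o_4=0)
backtrack: best end state = 2; path = [0, 0, 2, 0, 2]

path = [0, 0, 2, 0, 2]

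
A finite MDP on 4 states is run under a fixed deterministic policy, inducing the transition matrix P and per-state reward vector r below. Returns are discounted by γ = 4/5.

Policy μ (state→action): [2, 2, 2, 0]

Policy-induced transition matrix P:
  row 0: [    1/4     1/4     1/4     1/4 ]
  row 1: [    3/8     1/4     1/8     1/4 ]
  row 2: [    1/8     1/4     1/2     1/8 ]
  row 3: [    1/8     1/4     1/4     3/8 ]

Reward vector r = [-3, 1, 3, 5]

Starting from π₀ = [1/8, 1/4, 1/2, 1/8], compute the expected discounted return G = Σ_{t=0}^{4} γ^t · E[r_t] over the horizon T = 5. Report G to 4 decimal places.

G = 5.9957

t=0: π = [0.1250, 0.2500, 0.5000, 0.1250], E[r] = 2.0000, γ^t·E[r] = 2.000000, running G = 2.000000
t=1: π = [0.2031, 0.2500, 0.3438, 0.2031], E[r] = 1.6875, γ^t·E[r] = 1.350000, running G = 3.350000
t=2: π = [0.2129, 0.2500, 0.3047, 0.2324], E[r] = 1.6875, γ^t·E[r] = 1.080000, running G = 4.430000
t=3: π = [0.2141, 0.2500, 0.2949, 0.2410], E[r] = 1.6973, γ^t·E[r] = 0.869000, running G = 5.299000
t=4: π = [0.2143, 0.2500, 0.2925, 0.2433], E[r] = 1.7009, γ^t·E[r] = 0.696700, running G = 5.995700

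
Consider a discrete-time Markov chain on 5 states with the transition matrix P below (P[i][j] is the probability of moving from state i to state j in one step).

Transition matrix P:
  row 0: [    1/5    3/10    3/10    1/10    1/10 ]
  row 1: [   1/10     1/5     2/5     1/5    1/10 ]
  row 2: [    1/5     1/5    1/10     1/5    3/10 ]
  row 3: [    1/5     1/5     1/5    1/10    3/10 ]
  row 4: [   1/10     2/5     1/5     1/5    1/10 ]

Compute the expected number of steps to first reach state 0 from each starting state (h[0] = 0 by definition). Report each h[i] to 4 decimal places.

h = [0.0000, 6.9792, 6.4583, 6.4583, 7.0833]

First-step conditioning: h[0] = 0; for i ≠ 0, h[i] = 1 + Σ_k P[i][k]·h[k].
  h[1] = 1 + 1/5·h[1] + 2/5·h[2] + 1/5·h[3] + 1/10·h[4]
  h[2] = 1 + 1/5·h[1] + 1/10·h[2] + 1/5·h[3] + 3/10·h[4]
  h[3] = 1 + 1/5·h[1] + 1/5·h[2] + 1/10·h[3] + 3/10·h[4]
  h[4] = 1 + 2/5·h[1] + 1/5·h[2] + 1/5·h[3] + 1/10·h[4]
Solving the 4×4 linear system over states ≠ 0 gives exactly h = [0, 335/48, 155/24, 155/24, 85/12] (h[0] = 0 is the target).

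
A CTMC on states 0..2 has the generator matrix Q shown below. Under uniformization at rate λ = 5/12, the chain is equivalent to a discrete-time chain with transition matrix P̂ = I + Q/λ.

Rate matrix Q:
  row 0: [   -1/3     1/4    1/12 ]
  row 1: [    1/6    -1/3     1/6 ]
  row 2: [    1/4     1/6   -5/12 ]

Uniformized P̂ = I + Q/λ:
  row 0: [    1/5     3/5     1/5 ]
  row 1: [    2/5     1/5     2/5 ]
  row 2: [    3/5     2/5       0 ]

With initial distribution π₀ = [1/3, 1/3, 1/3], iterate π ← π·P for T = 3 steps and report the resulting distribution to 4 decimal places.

t=0: π = [0.3333, 0.3333, 0.3333]
t=1: π = [0.4000, 0.4000, 0.2000]
t=2: π = [0.3600, 0.4000, 0.2400]
t=3: π = [0.3760, 0.3920, 0.2320]

π = [0.3760, 0.3920, 0.2320]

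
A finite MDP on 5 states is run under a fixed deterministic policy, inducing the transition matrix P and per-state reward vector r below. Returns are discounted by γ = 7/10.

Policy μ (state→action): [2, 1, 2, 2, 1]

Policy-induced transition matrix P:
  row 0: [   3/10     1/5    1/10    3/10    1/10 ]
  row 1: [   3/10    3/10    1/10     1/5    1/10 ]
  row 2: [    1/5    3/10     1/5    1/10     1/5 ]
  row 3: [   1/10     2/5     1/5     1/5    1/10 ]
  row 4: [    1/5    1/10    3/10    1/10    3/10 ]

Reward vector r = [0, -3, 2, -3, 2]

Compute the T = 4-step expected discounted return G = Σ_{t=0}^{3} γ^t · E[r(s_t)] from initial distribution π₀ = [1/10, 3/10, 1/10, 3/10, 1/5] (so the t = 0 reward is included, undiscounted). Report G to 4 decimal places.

t=0: π = [0.1000, 0.3000, 0.1000, 0.3000, 0.2000], E[r] = -1.2000, γ^t·E[r] = -1.200000, running G = -1.200000
t=1: π = [0.2100, 0.2800, 0.1800, 0.1800, 0.1500], E[r] = -0.7200, γ^t·E[r] = -0.504000, running G = -1.704000
t=2: π = [0.2310, 0.2670, 0.1660, 0.1880, 0.1480], E[r] = -0.7370, γ^t·E[r] = -0.361130, running G = -2.065130
t=3: π = [0.2310, 0.2661, 0.1650, 0.1917, 0.1462], E[r] = -0.7510, γ^t·E[r] = -0.257593, running G = -2.322723

G = -2.3227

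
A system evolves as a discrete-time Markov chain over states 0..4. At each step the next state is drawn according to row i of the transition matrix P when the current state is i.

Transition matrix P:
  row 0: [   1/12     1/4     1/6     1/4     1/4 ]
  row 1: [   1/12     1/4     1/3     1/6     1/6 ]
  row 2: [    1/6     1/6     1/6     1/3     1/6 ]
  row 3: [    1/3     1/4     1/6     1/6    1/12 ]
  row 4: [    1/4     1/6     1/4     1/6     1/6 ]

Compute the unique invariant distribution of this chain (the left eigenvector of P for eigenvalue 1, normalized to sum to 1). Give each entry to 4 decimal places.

Balance equations π_j = Σ_i π_i·P[i][j]:
  π_0 = 1/12·π_0 + 1/12·π_1 + 1/6·π_2 + 1/3·π_3 + 1/4·π_4
  π_1 = 1/4·π_0 + 1/4·π_1 + 1/6·π_2 + 1/4·π_3 + 1/6·π_4
  π_2 = 1/6·π_0 + 1/3·π_1 + 1/6·π_2 + 1/6·π_3 + 1/4·π_4
  π_3 = 1/4·π_0 + 1/6·π_1 + 1/3·π_2 + 1/6·π_3 + 1/6·π_4
  normalize: π_0 + π_1 + π_2 + π_3 + π_4 = 1
Solving the linear system gives exactly π = [4468/24389, 5324/24389, 5285/24389, 5318/24389, 3994/24389].

π = [0.1832, 0.2183, 0.2167, 0.2180, 0.1638]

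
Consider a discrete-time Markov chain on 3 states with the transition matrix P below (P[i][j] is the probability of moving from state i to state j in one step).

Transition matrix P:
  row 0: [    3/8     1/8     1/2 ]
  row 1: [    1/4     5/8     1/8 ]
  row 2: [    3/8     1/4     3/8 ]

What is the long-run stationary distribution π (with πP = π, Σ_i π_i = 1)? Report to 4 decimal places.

π = [0.3333, 0.3333, 0.3333]

Balance equations π_j = Σ_i π_i·P[i][j]:
  π_0 = 3/8·π_0 + 1/4·π_1 + 3/8·π_2
  π_1 = 1/8·π_0 + 5/8·π_1 + 1/4·π_2
  normalize: π_0 + π_1 + π_2 = 1
Solving the linear system gives exactly π = [1/3, 1/3, 1/3].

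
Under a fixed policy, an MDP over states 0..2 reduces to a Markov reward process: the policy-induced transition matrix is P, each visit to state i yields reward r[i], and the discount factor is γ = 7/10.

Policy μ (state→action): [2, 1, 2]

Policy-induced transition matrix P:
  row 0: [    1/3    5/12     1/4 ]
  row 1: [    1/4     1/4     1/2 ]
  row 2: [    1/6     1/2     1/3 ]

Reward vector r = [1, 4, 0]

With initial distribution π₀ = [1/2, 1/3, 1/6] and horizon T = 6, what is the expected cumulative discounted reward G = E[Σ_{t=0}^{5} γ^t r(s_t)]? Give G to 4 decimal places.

t=0: π = [0.5000, 0.3333, 0.1667], E[r] = 1.8333, γ^t·E[r] = 1.833333, running G = 1.833333
t=1: π = [0.2778, 0.3750, 0.3472], E[r] = 1.7778, γ^t·E[r] = 1.244444, running G = 3.077778
t=2: π = [0.2442, 0.3831, 0.3727], E[r] = 1.7766, γ^t·E[r] = 0.870544, running G = 3.948322
t=3: π = [0.2393, 0.3839, 0.3768], E[r] = 1.7748, γ^t·E[r] = 0.608752, running G = 4.557074
t=4: π = [0.2385, 0.3841, 0.3774], E[r] = 1.7749, γ^t·E[r] = 0.426154, running G = 4.983228
t=5: π = [0.2384, 0.3841, 0.3775], E[r] = 1.7748, γ^t·E[r] = 0.298295, running G = 5.281523

G = 5.2815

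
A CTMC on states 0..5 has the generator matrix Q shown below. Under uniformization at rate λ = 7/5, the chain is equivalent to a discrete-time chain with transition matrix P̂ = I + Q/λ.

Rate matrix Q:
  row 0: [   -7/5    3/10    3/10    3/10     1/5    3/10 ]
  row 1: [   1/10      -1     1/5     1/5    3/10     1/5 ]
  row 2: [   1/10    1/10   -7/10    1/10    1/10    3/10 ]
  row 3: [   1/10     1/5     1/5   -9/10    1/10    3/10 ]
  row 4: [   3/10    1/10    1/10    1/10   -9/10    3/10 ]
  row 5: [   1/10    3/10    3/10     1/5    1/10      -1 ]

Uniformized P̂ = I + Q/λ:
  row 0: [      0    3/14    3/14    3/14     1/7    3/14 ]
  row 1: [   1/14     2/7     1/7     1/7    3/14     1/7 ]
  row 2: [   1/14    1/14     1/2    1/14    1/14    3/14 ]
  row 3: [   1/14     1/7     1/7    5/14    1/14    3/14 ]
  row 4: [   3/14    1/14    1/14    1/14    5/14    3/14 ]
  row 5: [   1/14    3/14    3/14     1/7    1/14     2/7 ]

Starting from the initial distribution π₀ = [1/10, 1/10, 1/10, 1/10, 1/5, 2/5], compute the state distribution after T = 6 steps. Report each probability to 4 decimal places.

t=0: π = [0.1000, 0.1000, 0.1000, 0.1000, 0.2000, 0.4000]
t=1: π = [0.0929, 0.1714, 0.2000, 0.1500, 0.1500, 0.2357]
t=2: π = [0.0862, 0.1658, 0.2270, 0.1566, 0.1454, 0.2189]
t=3: π = [0.0860, 0.1617, 0.2353, 0.1560, 0.1428, 0.2181]
t=4: π = [0.0857, 0.1607, 0.2384, 0.1554, 0.1415, 0.2183]
t=5: π = [0.0855, 0.1604, 0.2396, 0.1551, 0.1409, 0.2184]
t=6: π = [0.0855, 0.1603, 0.2401, 0.1550, 0.1407, 0.2184]

π = [0.0855, 0.1603, 0.2401, 0.1550, 0.1407, 0.2184]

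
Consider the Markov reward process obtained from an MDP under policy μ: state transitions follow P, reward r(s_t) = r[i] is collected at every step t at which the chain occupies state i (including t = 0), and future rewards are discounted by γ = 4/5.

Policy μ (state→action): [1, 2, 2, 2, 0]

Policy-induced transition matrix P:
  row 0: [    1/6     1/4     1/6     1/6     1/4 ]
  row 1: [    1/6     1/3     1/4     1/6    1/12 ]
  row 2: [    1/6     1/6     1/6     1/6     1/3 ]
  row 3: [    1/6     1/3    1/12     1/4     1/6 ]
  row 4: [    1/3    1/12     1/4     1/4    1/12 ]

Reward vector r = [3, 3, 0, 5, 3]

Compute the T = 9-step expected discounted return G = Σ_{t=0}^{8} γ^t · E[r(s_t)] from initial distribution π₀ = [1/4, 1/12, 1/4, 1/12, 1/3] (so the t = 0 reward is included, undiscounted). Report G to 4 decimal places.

G = 11.8658

t=0: π = [0.2500, 0.0833, 0.2500, 0.0833, 0.3333], E[r] = 2.4167, γ^t·E[r] = 2.416667, running G = 2.416667
t=1: π = [0.2222, 0.1875, 0.1944, 0.2014, 0.1944], E[r] = 2.8194, γ^t·E[r] = 2.255556, running G = 4.672222
t=2: π = [0.1991, 0.2338, 0.1817, 0.1997, 0.1858], E[r] = 2.8542, γ^t·E[r] = 1.826667, running G = 6.498889
t=3: π = [0.1976, 0.2400, 0.1850, 0.1988, 0.1786], E[r] = 2.8426, γ^t·E[r] = 1.455407, running G = 7.954296
t=4: π = [0.1964, 0.2414, 0.1850, 0.1981, 0.1791], E[r] = 2.8413, γ^t·E[r] = 1.163786, running G = 9.118082
t=5: π = [0.1965, 0.2414, 0.1852, 0.1981, 0.1788], E[r] = 2.8406, γ^t·E[r] = 0.930811, running G = 10.048893
t=6: π = [0.1965, 0.2414, 0.1852, 0.1981, 0.1789], E[r] = 2.8406, γ^t·E[r] = 0.744655, running G = 10.793548
t=7: π = [0.1965, 0.2414, 0.1852, 0.1981, 0.1789], E[r] = 2.8406, γ^t·E[r] = 0.595719, running G = 11.389267
t=8: π = [0.1965, 0.2414, 0.1852, 0.1981, 0.1789], E[r] = 2.8406, γ^t·E[r] = 0.476576, running G = 11.865844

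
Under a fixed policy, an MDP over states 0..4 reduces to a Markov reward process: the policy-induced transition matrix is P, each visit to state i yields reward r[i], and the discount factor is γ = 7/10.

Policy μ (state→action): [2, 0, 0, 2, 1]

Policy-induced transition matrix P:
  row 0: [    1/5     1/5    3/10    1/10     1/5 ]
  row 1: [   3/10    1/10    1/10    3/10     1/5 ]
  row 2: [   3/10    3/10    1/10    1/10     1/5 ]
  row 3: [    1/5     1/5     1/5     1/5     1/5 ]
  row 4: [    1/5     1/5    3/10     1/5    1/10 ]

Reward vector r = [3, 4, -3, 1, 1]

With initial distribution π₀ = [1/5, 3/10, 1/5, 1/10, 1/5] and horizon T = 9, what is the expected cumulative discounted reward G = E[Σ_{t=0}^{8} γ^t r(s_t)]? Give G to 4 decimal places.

G = 4.3178

t=0: π = [0.2000, 0.3000, 0.2000, 0.1000, 0.2000], E[r] = 1.5000, γ^t·E[r] = 1.500000, running G = 1.500000
t=1: π = [0.2500, 0.1900, 0.1900, 0.1900, 0.1800], E[r] = 1.3100, γ^t·E[r] = 0.917000, running G = 2.417000
t=2: π = [0.2380, 0.2000, 0.2050, 0.1750, 0.1820], E[r] = 1.2560, γ^t·E[r] = 0.615440, running G = 3.032440
t=3: π = [0.2405, 0.2005, 0.2015, 0.1757, 0.1818], E[r] = 1.2765, γ^t·E[r] = 0.437840, running G = 3.470280
t=4: π = [0.2402, 0.2001, 0.2020, 0.1759, 0.1818], E[r] = 1.2726, γ^t·E[r] = 0.305546, running G = 3.775826
t=5: π = [0.2402, 0.2002, 0.2020, 0.1758, 0.1818], E[r] = 1.2730, γ^t·E[r] = 0.213961, running G = 3.989787
t=6: π = [0.2402, 0.2002, 0.2020, 0.1758, 0.1818], E[r] = 1.2730, γ^t·E[r] = 0.149771, running G = 4.139559
t=7: π = [0.2402, 0.2002, 0.2020, 0.1758, 0.1818], E[r] = 1.2730, γ^t·E[r] = 0.104839, running G = 4.244398
t=8: π = [0.2402, 0.2002, 0.2020, 0.1758, 0.1818], E[r] = 1.2730, γ^t·E[r] = 0.073388, running G = 4.317785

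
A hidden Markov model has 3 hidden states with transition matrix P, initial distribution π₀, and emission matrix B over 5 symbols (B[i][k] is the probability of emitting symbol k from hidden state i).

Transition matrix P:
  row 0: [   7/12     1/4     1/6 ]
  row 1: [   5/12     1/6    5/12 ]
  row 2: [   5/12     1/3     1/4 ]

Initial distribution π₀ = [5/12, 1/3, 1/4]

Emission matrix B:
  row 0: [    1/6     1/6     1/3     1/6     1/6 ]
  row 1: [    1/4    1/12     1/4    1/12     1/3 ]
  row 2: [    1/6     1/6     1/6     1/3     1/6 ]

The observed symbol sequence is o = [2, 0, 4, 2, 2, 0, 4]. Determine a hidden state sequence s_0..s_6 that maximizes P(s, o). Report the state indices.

path = [0, 0, 0, 0, 0, 0, 0]

t=0: δ = [1.389e-01, 8.333e-02, 4.167e-02]  (obs o_0=2)
t=1: δ = [1.350e-02, 8.681e-03, 5.787e-03]  ψ = [0, 0, 1]  (obs o_1=0)
t=2: δ = [1.313e-03, 1.125e-03, 6.028e-04]  ψ = [0, 0, 1]  (obs o_2=4)
t=3: δ = [2.553e-04, 8.205e-05, 7.814e-05]  ψ = [0, 0, 1]  (obs o_3=2)
t=4: δ = [4.964e-05, 1.595e-05, 7.091e-06]  ψ = [0, 0, 0]  (obs o_4=2)
t=5: δ = [4.826e-06, 3.102e-06, 1.379e-06]  ψ = [0, 0, 0]  (obs o_5=0)
t=6: δ = [4.692e-07, 4.021e-07, 2.154e-07]  ψ = [0, 0, 1]  (obs o_6=4)
backtrack: best end state = 0; path = [0, 0, 0, 0, 0, 0, 0]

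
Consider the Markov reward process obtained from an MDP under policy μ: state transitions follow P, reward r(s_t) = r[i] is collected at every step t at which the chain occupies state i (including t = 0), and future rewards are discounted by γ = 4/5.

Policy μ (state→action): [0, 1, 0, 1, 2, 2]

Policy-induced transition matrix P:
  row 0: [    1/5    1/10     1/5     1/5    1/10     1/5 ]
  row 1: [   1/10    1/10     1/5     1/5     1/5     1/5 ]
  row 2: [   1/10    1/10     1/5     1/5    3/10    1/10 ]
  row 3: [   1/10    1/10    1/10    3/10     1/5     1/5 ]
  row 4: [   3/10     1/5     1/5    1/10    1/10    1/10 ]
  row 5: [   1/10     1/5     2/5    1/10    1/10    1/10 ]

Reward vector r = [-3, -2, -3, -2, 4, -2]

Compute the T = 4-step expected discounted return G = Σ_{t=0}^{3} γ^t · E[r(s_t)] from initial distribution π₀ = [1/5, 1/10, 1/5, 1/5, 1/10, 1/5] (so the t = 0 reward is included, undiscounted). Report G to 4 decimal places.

t=0: π = [0.2000, 0.1000, 0.2000, 0.2000, 0.1000, 0.2000], E[r] = -1.8000, γ^t·E[r] = -1.800000, running G = -1.800000
t=1: π = [0.1400, 0.1300, 0.2200, 0.1900, 0.1700, 0.1500], E[r] = -1.3400, γ^t·E[r] = -1.072000, running G = -2.872000
t=2: π = [0.1480, 0.1320, 0.2110, 0.1870, 0.1760, 0.1460], E[r] = -1.3030, γ^t·E[r] = -0.833920, running G = -3.705920
t=3: π = [0.1500, 0.1322, 0.2105, 0.1865, 0.1741, 0.1467], E[r] = -1.3159, γ^t·E[r] = -0.673741, running G = -4.379661

G = -4.3797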